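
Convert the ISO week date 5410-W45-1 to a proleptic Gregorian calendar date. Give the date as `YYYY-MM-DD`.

ISO week 1 of 5410 is the week containing the first Thursday of 5410.
Week 45, day 1 (Monday) lands on 5410-11-05.

5410-11-05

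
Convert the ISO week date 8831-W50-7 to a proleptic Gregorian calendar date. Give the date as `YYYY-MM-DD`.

8831-12-14

ISO week 1 of 8831 is the week containing the first Thursday of 8831.
Week 50, day 7 (Sunday) lands on 8831-12-14.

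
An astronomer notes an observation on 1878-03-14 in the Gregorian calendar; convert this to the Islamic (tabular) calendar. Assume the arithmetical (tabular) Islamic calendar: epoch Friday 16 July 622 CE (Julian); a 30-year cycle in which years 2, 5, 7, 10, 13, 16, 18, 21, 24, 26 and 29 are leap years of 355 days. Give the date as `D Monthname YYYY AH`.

Both dates share Julian Day Number 2407058; in the tabular Islamic calendar that is 10 Rabi' al-Awwal 1295 AH.

10 Rabi' al-Awwal 1295 AH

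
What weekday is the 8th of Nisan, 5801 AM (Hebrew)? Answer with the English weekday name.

Tuesday

This is JDN 2466619 (9 April 2041 Gregorian).
2466619 ≡ 1 (mod 7); counting from Monday = 0 gives Tuesday.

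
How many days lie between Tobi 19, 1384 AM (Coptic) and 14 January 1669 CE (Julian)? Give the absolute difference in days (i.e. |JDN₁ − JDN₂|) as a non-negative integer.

First date → JDN 2330309; second date → JDN 2330674.
The interval is |2330309 − 2330674| = 365 days.

365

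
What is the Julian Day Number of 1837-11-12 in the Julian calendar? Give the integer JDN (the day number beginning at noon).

In the Gregorian calendar the same day is 24 November 1837.
JDN 2451545 is 1 January 2000 CE (Gregorian); the target day is −59207 days from there, so JDN = 2392338.

2392338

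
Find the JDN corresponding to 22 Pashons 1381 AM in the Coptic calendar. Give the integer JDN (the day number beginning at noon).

Equivalently 27 May 1665 (Gregorian).
JDN 2451545 is 1 January 2000 CE (Gregorian); the target day is −122209 days from there, so JDN = 2329336.

2329336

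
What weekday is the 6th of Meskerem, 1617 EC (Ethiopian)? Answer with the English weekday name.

Friday

In the Gregorian calendar this is 13 September 1624 (JDN 2314470).
Since JDN mod 7 = 4 (0 = Monday), the day is Friday.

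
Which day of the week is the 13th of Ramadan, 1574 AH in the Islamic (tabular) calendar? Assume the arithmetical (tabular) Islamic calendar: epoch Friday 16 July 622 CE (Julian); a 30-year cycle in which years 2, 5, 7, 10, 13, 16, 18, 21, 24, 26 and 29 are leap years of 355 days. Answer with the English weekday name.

In the Gregorian calendar this is 21 May 2149 (JDN 2506107).
JDN 2506107 mod 7 = 2, and JDN 0 was a Monday, so this is a Wednesday.

Wednesday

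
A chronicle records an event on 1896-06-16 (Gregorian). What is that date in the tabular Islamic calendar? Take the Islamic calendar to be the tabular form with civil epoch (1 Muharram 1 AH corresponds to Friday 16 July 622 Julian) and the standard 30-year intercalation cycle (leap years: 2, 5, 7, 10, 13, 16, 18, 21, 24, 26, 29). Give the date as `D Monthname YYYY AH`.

5 Muharram 1314 AH

Julian Day Number of the source date = 2413727.
Converting JDN 2413727 to the tabular Islamic calendar gives 5 Muharram 1314 AH.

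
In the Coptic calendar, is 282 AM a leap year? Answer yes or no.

no

282 mod 4 = 2; in the Coptic calendar a year is leap when year mod 4 = 3, so it is a common year.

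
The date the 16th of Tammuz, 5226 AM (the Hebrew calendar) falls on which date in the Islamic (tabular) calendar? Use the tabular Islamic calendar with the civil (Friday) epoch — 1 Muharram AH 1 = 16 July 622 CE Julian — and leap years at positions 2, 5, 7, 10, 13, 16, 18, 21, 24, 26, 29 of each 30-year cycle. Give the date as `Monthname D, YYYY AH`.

Dhu al-Qa'dah 16, 870 AH

Both dates share Julian Day Number 2256695; in the tabular Islamic calendar that is 16 Dhu al-Qa'dah 870 AH.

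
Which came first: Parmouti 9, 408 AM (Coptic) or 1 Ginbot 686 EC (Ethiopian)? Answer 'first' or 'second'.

first

Converting both to JDN: 1973905 vs 1974657; the smaller is the first.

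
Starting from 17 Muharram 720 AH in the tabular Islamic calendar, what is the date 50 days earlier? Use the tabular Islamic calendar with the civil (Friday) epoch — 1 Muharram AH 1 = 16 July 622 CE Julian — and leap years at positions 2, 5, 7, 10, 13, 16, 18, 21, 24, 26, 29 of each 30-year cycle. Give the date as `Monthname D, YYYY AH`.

Dhu al-Qa'dah 27, 719 AH

JDN of 17 Muharram 720 AH = 2203246.
2203246 − 50 = 2203196.
JDN 2203196 in the tabular Islamic calendar is Dhu al-Qa'dah 27, 719 AH.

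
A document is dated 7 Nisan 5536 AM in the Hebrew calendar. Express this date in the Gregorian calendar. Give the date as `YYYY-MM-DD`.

1776-03-27

Julian Day Number of the source date = 2369817.
Converting JDN 2369817 to the Gregorian calendar gives 27 March 1776 CE.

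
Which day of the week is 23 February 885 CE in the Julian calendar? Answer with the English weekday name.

Equivalently 27 February 885 Gregorian, JDN 2044358.
2044358 ≡ 1 (mod 7); counting from Monday = 0 gives Tuesday.

Tuesday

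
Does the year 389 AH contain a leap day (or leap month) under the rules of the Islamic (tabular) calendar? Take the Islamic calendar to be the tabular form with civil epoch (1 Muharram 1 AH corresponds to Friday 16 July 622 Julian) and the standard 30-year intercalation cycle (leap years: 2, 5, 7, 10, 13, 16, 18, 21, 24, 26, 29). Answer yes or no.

Year 389 AH is year 29 of its 30-year cycle; leap positions are 2, 5, 7, 10, 13, 16, 18, 21, 24, 26, 29, so it is a leap year (355 days).

yes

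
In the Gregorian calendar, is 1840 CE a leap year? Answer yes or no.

yes

1840 is divisible by 4 and not by 100, so it is a leap year.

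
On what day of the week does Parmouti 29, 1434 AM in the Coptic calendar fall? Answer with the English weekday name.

This is JDN 2348671 (5 May 1718 Gregorian).
JDN 2348671 mod 7 = 3, and JDN 0 was a Monday, so this is a Thursday.

Thursday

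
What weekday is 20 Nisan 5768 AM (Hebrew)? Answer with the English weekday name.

Friday

This is JDN 2454582 (25 April 2008 Gregorian).
JDN 2454582 mod 7 = 4, and JDN 0 was a Monday, so this is a Friday.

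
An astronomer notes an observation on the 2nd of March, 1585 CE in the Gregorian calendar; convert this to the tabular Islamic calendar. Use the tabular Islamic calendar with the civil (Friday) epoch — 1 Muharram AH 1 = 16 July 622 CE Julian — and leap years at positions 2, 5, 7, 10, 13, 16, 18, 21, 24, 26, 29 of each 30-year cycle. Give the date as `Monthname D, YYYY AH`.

Safar 29, 993 AH

Both dates share Julian Day Number 2300030; in the tabular Islamic calendar that is 29 Safar 993 AH.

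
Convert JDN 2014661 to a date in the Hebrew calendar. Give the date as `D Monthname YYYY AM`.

15 Cheshvan 4564 AM

JDN 2014661 is 8 November 803 in the proleptic Gregorian calendar.
In the Hebrew calendar that day is 15 Cheshvan 4564 AM.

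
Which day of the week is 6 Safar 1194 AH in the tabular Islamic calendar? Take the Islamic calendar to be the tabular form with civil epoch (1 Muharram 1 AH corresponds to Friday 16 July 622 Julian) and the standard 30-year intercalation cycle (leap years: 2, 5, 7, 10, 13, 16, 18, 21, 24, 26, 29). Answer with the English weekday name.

Equivalently 12 February 1780 Gregorian, JDN 2371234.
Since JDN mod 7 = 5 (0 = Monday), the day is Saturday.

Saturday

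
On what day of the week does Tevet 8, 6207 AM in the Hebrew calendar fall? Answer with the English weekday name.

In the Gregorian calendar this is 28 December 2446 (JDN 2614805).
2614805 ≡ 4 (mod 7); counting from Monday = 0 gives Friday.

Friday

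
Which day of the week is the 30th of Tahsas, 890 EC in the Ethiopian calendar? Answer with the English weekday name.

This is JDN 2049047 (30 December 897 Gregorian).
2049047 ≡ 0 (mod 7); counting from Monday = 0 gives Monday.

Monday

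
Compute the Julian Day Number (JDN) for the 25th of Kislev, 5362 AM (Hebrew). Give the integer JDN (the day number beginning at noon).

2306166

Equivalently 19 December 1601 (Gregorian).
JDN 2451545 is 1 January 2000 CE (Gregorian); the target day is −145379 days from there, so JDN = 2306166.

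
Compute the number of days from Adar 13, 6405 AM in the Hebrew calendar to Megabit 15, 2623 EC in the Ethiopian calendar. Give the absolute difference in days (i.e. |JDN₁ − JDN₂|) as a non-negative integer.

5088

JDN of the first date = 2687188.
JDN of the second date = 2682100.
|2682100 − 2687188| = 5088.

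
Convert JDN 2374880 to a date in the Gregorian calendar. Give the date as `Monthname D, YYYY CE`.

February 5, 1790 CE

JDN 2451545 is 1 Jan 2000; 2374880 is −76665 days from there.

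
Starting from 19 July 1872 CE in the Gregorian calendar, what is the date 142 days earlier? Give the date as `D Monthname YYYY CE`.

JDN of 19 July 1872 CE = 2404994.
2404994 − 142 = 2404852.
JDN 2404852 in the Gregorian calendar is 28 February 1872 CE.

28 February 1872 CE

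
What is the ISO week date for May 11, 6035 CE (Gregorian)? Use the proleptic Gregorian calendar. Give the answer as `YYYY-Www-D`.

6035-W19-5

The weekday is Friday (ISO weekday 5).
That Friday belongs to ISO week 19 of ISO year 6035.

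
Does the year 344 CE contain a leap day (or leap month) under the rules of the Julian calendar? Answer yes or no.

344 mod 4 = 0, so it is a leap year in the Julian calendar.

yes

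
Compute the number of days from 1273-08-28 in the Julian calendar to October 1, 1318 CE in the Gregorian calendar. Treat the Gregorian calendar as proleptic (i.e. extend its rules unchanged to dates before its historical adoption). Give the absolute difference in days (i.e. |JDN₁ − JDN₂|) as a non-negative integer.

JDN of the first date = 2186261.
JDN of the second date = 2202723.
|2202723 − 2186261| = 16462.

16462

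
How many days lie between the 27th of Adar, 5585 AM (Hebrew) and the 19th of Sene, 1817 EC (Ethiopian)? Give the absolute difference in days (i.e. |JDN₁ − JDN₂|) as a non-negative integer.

JDN of the first date = 2387703.
JDN of the second date = 2387803.
|2387803 − 2387703| = 100.

100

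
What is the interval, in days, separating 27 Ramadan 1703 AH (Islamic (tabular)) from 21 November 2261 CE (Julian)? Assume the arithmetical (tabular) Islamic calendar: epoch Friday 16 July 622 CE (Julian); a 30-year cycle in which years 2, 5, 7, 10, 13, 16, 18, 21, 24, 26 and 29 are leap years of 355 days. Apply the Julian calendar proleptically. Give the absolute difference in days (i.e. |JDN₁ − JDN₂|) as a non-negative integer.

First date → JDN 2551834; second date → JDN 2547213.
The interval is |2551834 − 2547213| = 4621 days.

4621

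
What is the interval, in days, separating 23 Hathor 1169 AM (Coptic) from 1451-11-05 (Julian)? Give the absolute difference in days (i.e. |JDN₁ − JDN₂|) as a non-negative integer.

380

JDN of the first date = 2251724.
JDN of the second date = 2251344.
|2251344 − 2251724| = 380.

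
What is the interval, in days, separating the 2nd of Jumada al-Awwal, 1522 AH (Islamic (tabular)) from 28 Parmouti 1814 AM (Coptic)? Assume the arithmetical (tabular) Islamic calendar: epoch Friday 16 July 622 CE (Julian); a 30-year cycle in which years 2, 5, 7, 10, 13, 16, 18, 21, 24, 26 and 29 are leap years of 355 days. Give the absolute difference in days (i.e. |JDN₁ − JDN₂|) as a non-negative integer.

First date → JDN 2487551; second date → JDN 2487465.
The interval is |2487551 − 2487465| = 86 days.

86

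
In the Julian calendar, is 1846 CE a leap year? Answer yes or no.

1846 mod 4 = 2, so it is a common year in the Julian calendar.

no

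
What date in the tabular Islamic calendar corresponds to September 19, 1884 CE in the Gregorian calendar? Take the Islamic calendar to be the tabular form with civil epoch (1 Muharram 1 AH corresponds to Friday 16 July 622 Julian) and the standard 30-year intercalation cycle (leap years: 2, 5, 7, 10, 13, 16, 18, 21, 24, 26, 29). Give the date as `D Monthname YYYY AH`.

Both dates share Julian Day Number 2409439; in the tabular Islamic calendar that is 28 Dhu al-Qa'dah 1301 AH.

28 Dhu al-Qa'dah 1301 AH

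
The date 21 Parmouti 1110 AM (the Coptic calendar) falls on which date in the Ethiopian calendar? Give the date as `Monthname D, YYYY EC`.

The source date corresponds to 24 April 1394 in the proleptic Gregorian calendar (JDN 2230322).
That day falls on 21 Miyazya 1386 EC in the Ethiopian calendar.

Miyazya 21, 1386 EC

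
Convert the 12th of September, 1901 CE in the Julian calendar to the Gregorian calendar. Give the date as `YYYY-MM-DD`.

The Julian–Gregorian offset here is 13 days (Julian trailing).
12 September 1901 Julian + 13 days → 25 September 1901 Gregorian.

1901-09-25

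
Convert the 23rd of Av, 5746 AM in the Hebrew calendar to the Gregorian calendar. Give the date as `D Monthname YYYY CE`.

28 August 1986 CE

Both dates share Julian Day Number 2446671; in the Gregorian calendar that is 28 August 1986 CE.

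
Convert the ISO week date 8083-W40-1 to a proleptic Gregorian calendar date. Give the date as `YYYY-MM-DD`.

ISO week 1 of 8083 is the week containing the first Thursday of 8083.
Week 40, day 1 (Monday) lands on 8083-10-04.

8083-10-04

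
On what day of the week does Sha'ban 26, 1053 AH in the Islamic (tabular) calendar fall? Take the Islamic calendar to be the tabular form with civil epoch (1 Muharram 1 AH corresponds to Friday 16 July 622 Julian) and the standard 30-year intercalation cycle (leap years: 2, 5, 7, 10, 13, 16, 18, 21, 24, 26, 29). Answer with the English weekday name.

Equivalently 9 November 1643 Gregorian, JDN 2321466.
2321466 ≡ 0 (mod 7); counting from Monday = 0 gives Monday.

Monday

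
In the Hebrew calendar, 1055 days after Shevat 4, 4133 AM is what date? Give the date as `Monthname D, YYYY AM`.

Counting 1055 days forward from JDN 1857311 reaches JDN 1858366, which is Kislev 26, 4136 AM.

Kislev 26, 4136 AM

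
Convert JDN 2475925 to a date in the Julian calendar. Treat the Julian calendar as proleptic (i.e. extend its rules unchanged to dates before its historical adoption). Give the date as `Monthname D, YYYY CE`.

JDN 2475925 is 1 October 2066 in the Gregorian calendar.
In the Julian calendar that day is September 18, 2066 CE.

September 18, 2066 CE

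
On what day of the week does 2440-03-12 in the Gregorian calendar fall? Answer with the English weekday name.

Monday

Since JDN mod 7 = 0 (0 = Monday), the day is Monday.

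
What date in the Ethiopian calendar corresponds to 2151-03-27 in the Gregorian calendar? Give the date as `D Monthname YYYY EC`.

Julian Day Number of the source date = 2506782.
Converting JDN 2506782 to the Ethiopian calendar gives 17 Megabit 2143 EC.

17 Megabit 2143 EC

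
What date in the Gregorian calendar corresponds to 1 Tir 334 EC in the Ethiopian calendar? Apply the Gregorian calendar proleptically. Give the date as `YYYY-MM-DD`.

0341-12-28

Both dates share Julian Day Number 1845969; in the Gregorian calendar that is 28 December 341 CE.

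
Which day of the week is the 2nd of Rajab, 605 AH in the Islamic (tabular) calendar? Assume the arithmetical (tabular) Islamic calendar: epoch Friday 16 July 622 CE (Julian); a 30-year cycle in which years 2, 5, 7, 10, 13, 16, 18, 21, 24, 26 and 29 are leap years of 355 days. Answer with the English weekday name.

This is JDN 2162655 (17 January 1209 Gregorian).
2162655 ≡ 5 (mod 7); counting from Monday = 0 gives Saturday.

Saturday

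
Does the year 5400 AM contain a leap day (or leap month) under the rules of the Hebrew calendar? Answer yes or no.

no

Hebrew year 5400 is year 4 of its 19-year Metonic cycle; leap years are at positions 3, 6, 8, 11, 14, 17, 19, so it is a common year (12 months).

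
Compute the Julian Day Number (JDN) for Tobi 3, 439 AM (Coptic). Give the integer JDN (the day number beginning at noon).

Equivalently 2 January 723 (proleptic Gregorian).
JDN 2400001 is 17 November 1858 CE (Gregorian), MJD 0; the target day is −414870 days from there, so JDN = 1985131.

1985131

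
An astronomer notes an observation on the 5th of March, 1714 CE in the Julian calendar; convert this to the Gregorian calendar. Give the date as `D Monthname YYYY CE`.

16 March 1714 CE

At this point the Julian calendar is 11 days behind the Gregorian.
5 March 1714 Julian + 11 days → 16 March 1714 Gregorian.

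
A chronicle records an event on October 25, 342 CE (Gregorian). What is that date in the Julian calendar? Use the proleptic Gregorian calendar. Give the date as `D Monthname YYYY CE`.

24 October 342 CE

The Julian–Gregorian offset here is 1 day (Julian trailing).
25 October 342 Gregorian − 1 day → 24 October 342 Julian.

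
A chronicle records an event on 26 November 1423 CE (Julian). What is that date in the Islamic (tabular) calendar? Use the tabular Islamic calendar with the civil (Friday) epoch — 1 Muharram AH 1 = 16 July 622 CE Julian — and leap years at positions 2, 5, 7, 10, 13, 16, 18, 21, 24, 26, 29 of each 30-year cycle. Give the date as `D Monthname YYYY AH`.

The source date corresponds to 5 December 1423 in the proleptic Gregorian calendar (JDN 2241138).
That day falls on 22 Dhu al-Hijjah 826 AH in the tabular Islamic calendar.

22 Dhu al-Hijjah 826 AH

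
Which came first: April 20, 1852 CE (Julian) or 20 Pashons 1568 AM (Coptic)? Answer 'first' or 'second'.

first

The two dates have Julian Day Numbers 2397611 and 2397636 respectively.
Since 2397611 < 2397636, the first date comes first.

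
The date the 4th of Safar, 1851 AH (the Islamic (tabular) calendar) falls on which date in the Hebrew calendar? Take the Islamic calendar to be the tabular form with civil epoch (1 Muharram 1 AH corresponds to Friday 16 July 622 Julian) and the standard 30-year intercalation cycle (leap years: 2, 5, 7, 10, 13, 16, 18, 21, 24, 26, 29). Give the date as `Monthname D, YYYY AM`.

Both dates share Julian Day Number 2604051; in the Hebrew calendar that is 5 Av 6177 AM.

Av 5, 6177 AM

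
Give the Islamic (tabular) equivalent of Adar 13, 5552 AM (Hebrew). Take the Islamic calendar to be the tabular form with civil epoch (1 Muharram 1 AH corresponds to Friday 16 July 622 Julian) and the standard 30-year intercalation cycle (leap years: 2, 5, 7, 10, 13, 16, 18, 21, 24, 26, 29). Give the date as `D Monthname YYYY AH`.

Both dates share Julian Day Number 2375641; in the tabular Islamic calendar that is 13 Rajab 1206 AH.

13 Rajab 1206 AH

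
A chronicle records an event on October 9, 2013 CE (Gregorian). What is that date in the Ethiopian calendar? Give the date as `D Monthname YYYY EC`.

29 Meskerem 2006 EC

Julian Day Number of the source date = 2456575.
Converting JDN 2456575 to the Ethiopian calendar gives 29 Meskerem 2006 EC.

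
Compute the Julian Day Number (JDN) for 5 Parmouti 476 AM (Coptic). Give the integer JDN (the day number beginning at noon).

In the proleptic Gregorian calendar the same day is 4 April 760.
JDN 2299161 is 15 October 1582 CE (Gregorian); the target day is −300423 days from there, so JDN = 1998738.

1998738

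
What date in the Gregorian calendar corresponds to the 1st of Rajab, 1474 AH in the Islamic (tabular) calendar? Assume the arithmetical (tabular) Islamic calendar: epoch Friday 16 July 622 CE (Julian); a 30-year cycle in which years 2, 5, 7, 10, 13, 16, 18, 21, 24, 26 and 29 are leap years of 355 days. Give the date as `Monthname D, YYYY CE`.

March 2, 2052 CE

Both dates share Julian Day Number 2470599; in the Gregorian calendar that is 2 March 2052 CE.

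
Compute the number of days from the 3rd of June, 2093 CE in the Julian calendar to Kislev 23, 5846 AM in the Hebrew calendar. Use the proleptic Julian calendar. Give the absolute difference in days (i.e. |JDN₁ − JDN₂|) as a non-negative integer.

First date → JDN 2485680; second date → JDN 2482935.
The interval is |2485680 − 2482935| = 2745 days.

2745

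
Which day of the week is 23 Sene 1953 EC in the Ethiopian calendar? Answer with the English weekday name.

Friday

Equivalently 30 June 1961 Gregorian, JDN 2437481.
Since JDN mod 7 = 4 (0 = Monday), the day is Friday.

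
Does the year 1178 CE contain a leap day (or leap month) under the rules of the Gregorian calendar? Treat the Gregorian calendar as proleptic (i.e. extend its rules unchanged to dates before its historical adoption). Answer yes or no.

1178 is not divisible by 4, so it is a common year.

no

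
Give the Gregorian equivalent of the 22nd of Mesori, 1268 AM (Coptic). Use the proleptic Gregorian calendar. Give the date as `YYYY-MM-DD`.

Julian Day Number of the source date = 2288153.
Converting JDN 2288153 to the Gregorian calendar gives 25 August 1552 CE.

1552-08-25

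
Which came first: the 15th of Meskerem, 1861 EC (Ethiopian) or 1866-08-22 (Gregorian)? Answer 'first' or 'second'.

The two dates have Julian Day Numbers 2403600 and 2402836 respectively.
Since 2402836 < 2403600, the second date comes first.

second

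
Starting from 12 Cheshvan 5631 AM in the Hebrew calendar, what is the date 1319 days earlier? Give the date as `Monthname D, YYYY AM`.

Counting 1319 days back from JDN 2404373 reaches JDN 2403054, which is Adar II 21, 5627 AM.

Adar II 21, 5627 AM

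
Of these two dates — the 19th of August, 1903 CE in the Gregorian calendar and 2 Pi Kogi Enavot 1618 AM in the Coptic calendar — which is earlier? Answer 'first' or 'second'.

second

Converting both to JDN: 2416346 vs 2416000; the smaller is the second.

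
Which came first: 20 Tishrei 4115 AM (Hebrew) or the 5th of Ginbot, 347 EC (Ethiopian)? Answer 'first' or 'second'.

first

First date → JDN 1850623; second date → JDN 1850841.
JDN 1850623 < JDN 1850841, so the first date is earlier.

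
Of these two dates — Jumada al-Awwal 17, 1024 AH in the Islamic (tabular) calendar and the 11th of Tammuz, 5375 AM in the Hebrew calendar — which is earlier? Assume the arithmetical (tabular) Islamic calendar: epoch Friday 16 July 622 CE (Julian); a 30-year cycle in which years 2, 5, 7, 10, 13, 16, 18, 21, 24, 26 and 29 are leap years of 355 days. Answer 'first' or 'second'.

First date → JDN 2311091; second date → JDN 2311115.
JDN 2311091 < JDN 2311115, so the first date is earlier.

first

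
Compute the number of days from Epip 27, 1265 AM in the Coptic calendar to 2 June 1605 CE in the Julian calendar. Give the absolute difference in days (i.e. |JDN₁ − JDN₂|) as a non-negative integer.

JDN of the first date = 2287032.
JDN of the second date = 2307437.
|2307437 − 2287032| = 20405.

20405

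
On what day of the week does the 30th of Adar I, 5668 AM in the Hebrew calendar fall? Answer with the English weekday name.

This is JDN 2418004 (3 March 1908 Gregorian).
Since JDN mod 7 = 1 (0 = Monday), the day is Tuesday.

Tuesday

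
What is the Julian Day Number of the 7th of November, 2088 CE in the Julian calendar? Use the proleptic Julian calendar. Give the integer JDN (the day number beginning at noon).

Equivalently 20 November 2088 (Gregorian).
JDN 2299161 is 15 October 1582 CE (Gregorian); the target day is +184850 days from there, so JDN = 2484011.

2484011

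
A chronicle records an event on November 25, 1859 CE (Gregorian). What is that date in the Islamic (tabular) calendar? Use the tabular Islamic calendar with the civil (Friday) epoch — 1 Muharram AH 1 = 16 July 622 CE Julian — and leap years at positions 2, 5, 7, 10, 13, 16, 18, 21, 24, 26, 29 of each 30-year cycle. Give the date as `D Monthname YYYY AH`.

Julian Day Number of the source date = 2400374.
Converting JDN 2400374 to the tabular Islamic calendar gives 29 Rabi' al-Thani 1276 AH.

29 Rabi' al-Thani 1276 AH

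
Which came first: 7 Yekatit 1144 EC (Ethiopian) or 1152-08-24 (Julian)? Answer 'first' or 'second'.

first

First date → JDN 2141858; second date → JDN 2142062.
JDN 2141858 < JDN 2142062, so the first date is earlier.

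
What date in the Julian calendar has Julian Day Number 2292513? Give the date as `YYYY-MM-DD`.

1564-07-23

JDN 2292513 is 2 August 1564 in the proleptic Gregorian calendar.
In the Julian calendar that day is 1564-07-23.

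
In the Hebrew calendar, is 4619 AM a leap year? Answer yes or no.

Hebrew year 4619 is year 2 of its 19-year Metonic cycle; leap years are at positions 3, 6, 8, 11, 14, 17, 19, so it is a common year (12 months).

no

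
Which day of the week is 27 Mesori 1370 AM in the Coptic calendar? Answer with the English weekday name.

Sunday

In the Gregorian calendar this is 30 August 1654 (JDN 2325413).
JDN 2325413 mod 7 = 6, and JDN 0 was a Monday, so this is a Sunday.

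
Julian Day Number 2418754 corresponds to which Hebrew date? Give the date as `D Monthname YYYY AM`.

JDN 2418754 is 23 March 1910 in the Gregorian calendar.
In the Hebrew calendar that day is 12 Adar II 5670 AM.

12 Adar II 5670 AM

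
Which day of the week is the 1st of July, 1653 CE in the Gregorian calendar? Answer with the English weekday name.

Tuesday

JDN 2324988 mod 7 = 1, and JDN 0 was a Monday, so this is a Tuesday.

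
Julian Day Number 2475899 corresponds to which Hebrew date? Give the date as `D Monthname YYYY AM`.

JDN 2475899 is 5 September 2066 in the Gregorian calendar.
In the Hebrew calendar that day is 15 Elul 5826 AM.

15 Elul 5826 AM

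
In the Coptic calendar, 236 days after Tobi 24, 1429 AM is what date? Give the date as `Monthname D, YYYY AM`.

Thout 15, 1430 AM

Counting 236 days forward from JDN 2346750 reaches JDN 2346986, which is Thout 15, 1430 AM.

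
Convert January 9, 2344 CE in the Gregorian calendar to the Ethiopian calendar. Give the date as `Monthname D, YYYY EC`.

Tahsas 27, 2336 EC

Julian Day Number of the source date = 2577196.
Converting JDN 2577196 to the Ethiopian calendar gives 27 Tahsas 2336 EC.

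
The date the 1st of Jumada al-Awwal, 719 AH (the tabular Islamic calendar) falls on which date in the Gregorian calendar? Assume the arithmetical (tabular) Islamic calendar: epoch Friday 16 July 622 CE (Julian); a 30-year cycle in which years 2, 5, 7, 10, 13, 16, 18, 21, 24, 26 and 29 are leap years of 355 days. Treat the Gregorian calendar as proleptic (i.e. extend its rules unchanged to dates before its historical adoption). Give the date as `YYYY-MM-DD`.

Julian Day Number of the source date = 2202993.
Converting JDN 2202993 to the Gregorian calendar gives 28 June 1319 CE.

1319-06-28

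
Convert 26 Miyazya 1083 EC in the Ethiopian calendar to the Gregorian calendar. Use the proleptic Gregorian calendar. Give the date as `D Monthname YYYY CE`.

27 April 1091 CE

Julian Day Number of the source date = 2119656.
Converting JDN 2119656 to the Gregorian calendar gives 27 April 1091 CE.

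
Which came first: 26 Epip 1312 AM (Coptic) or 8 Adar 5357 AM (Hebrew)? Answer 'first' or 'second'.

The two dates have Julian Day Numbers 2304198 and 2304409 respectively.
Since 2304198 < 2304409, the first date comes first.

first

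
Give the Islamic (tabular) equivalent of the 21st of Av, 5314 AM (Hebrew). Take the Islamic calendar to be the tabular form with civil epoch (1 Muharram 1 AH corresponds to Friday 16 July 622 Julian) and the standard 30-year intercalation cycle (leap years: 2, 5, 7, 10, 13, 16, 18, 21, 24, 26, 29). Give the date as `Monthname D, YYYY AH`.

Sha'ban 19, 961 AH

Both dates share Julian Day Number 2288857; in the tabular Islamic calendar that is 19 Sha'ban 961 AH.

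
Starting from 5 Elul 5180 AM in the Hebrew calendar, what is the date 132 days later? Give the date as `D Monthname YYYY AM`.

20 Tevet 5181 AM

The starting date is JDN 2239940; 2239940 + 132 = 2240072.
JDN 2240072 corresponds to 20 Tevet 5181 AM.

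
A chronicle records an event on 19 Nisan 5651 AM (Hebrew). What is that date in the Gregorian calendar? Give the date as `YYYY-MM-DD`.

Both dates share Julian Day Number 2411850; in the Gregorian calendar that is 27 April 1891 CE.

1891-04-27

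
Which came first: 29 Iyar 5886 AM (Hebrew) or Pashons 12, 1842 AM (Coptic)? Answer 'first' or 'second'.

second

Converting both to JDN: 2497708 vs 2497706; the smaller is the second.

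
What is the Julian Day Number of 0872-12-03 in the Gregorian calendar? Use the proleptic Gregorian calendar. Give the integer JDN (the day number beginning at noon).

2039889

JDN 2400001 is 17 November 1858 CE (Gregorian), MJD 0; the target day is −360112 days from there, so JDN = 2039889.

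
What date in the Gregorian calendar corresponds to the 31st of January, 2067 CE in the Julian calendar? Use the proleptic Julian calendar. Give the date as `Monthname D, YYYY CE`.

February 13, 2067 CE

The Julian–Gregorian offset here is 13 days (Julian trailing).
31 January 2067 Julian + 13 days → 13 February 2067 Gregorian.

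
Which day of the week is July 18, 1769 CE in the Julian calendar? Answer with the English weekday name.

In the Gregorian calendar this is 29 July 1769 (JDN 2367384).
JDN 2367384 mod 7 = 5, and JDN 0 was a Monday, so this is a Saturday.

Saturday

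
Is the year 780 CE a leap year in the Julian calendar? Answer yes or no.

780 mod 4 = 0, so it is a leap year in the Julian calendar.

yes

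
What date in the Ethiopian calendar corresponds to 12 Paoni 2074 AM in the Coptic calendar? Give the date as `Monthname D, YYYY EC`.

The source date corresponds to 22 June 2358 in the Gregorian calendar (JDN 2582474).
That day falls on 12 Sene 2350 EC in the Ethiopian calendar.

Sene 12, 2350 EC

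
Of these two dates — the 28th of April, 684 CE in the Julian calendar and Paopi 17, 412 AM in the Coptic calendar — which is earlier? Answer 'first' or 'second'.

first

The two dates have Julian Day Numbers 1971007 and 1975194 respectively.
Since 1971007 < 1975194, the first date comes first.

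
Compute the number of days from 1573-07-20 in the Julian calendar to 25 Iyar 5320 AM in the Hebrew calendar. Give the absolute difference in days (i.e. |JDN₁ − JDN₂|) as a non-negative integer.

4808

First date → JDN 2295797; second date → JDN 2290989.
The interval is |2295797 − 2290989| = 4808 days.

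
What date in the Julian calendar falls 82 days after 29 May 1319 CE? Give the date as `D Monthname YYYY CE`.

19 August 1319 CE

JDN of 29 May 1319 CE = 2202971.
2202971 + 82 = 2203053.
JDN 2203053 in the Julian calendar is 19 August 1319 CE.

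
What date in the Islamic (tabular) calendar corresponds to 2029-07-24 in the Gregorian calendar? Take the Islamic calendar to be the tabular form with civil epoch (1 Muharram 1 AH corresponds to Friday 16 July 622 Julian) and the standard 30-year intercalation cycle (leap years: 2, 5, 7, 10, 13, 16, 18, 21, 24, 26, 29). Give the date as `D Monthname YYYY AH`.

12 Rabi' al-Awwal 1451 AH

Both dates share Julian Day Number 2462342; in the tabular Islamic calendar that is 12 Rabi' al-Awwal 1451 AH.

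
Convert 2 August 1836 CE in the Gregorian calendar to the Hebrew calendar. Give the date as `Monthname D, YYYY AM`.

Both dates share Julian Day Number 2391859; in the Hebrew calendar that is 19 Av 5596 AM.

Av 19, 5596 AM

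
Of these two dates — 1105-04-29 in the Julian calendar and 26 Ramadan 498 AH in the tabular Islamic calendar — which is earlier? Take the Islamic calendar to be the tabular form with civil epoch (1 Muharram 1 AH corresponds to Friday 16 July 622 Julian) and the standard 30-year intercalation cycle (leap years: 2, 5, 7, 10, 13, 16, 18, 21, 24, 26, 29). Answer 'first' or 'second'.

first

The two dates have Julian Day Numbers 2124778 and 2124821 respectively.
Since 2124778 < 2124821, the first date comes first.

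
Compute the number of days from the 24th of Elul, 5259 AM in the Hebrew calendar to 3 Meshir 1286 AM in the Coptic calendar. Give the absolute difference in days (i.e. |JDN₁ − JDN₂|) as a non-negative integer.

First date → JDN 2268809; second date → JDN 2294528.
The interval is |2268809 − 2294528| = 25719 days.

25719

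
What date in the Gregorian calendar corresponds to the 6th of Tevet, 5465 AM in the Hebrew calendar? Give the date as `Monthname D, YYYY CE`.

Both dates share Julian Day Number 2343800; in the Gregorian calendar that is 2 January 1705 CE.

January 2, 1705 CE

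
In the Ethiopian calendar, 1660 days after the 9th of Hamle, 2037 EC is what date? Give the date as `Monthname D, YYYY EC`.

Tir 23, 2042 EC

Counting 1660 days forward from JDN 2468178 reaches JDN 2469838, which is Tir 23, 2042 EC.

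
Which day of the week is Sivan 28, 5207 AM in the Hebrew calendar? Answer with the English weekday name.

Monday

In the proleptic Gregorian calendar this is 21 June 1447 (JDN 2249737).
JDN 2249737 mod 7 = 0, and JDN 0 was a Monday, so this is a Monday.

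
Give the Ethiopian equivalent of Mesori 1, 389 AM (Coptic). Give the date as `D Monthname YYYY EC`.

Both dates share Julian Day Number 1967077; in the Ethiopian calendar that is 1 Nehase 665 EC.

1 Nehase 665 EC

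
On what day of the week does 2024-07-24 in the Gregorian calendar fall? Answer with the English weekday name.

2460516 ≡ 2 (mod 7); counting from Monday = 0 gives Wednesday.

Wednesday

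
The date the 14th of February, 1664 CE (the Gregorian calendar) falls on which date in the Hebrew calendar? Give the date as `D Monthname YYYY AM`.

18 Shevat 5424 AM

Both dates share Julian Day Number 2328868; in the Hebrew calendar that is 18 Shevat 5424 AM.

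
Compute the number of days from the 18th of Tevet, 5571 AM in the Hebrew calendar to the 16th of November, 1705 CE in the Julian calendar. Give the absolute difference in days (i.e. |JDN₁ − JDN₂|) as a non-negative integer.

38398

First date → JDN 2382527; second date → JDN 2344129.
The interval is |2382527 − 2344129| = 38398 days.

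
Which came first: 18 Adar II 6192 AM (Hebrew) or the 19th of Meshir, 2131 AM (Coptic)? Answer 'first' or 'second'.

Converting both to JDN: 2609411 vs 2603180; the smaller is the second.

second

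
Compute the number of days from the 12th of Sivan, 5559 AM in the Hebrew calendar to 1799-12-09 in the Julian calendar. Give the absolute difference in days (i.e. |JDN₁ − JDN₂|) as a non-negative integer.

First date → JDN 2378297; second date → JDN 2378485.
The interval is |2378297 − 2378485| = 188 days.

188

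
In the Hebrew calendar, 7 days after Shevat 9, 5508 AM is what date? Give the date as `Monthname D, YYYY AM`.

Shevat 16, 5508 AM

The starting date is JDN 2359512; 2359512 + 7 = 2359519.
JDN 2359519 corresponds to Shevat 16, 5508 AM.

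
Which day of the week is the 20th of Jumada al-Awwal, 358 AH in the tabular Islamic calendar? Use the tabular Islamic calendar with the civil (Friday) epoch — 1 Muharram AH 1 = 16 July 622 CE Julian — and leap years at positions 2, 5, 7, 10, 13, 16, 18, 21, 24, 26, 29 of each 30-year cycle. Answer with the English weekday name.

Sunday

In the proleptic Gregorian calendar this is 16 April 969 (JDN 2075086).
Since JDN mod 7 = 6 (0 = Monday), the day is Sunday.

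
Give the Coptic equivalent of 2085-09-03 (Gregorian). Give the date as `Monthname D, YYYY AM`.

Mesori 28, 1801 AM

Both dates share Julian Day Number 2482837; in the Coptic calendar that is 28 Mesori 1801 AM.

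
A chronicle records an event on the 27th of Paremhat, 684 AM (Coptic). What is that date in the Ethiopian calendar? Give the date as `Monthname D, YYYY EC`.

Julian Day Number of the source date = 2074702.
Converting JDN 2074702 to the Ethiopian calendar gives 27 Megabit 960 EC.

Megabit 27, 960 EC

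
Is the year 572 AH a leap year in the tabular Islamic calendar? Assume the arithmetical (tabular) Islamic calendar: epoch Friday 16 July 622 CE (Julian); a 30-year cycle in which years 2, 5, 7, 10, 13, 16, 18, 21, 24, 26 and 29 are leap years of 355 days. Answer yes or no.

yes

Year 572 AH is year 2 of its 30-year cycle; leap positions are 2, 5, 7, 10, 13, 16, 18, 21, 24, 26, 29, so it is a leap year (355 days).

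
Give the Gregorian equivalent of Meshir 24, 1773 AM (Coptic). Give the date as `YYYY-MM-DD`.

2057-03-03

Julian Day Number of the source date = 2472426.
Converting JDN 2472426 to the Gregorian calendar gives 3 March 2057 CE.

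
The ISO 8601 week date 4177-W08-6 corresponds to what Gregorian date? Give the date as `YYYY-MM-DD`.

4177-02-22

ISO week 1 of 4177 is the week containing the first Thursday of 4177.
Week 8, day 6 (Saturday) lands on 4177-02-22.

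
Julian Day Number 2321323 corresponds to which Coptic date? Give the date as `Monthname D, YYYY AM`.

JDN 2321323 is 19 June 1643 in the Gregorian calendar.
In the Coptic calendar that day is Paoni 15, 1359 AM.

Paoni 15, 1359 AM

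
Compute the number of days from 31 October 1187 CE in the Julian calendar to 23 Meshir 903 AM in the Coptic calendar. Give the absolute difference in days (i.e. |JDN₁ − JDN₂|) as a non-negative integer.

256

First date → JDN 2154913; second date → JDN 2154657.
The interval is |2154913 − 2154657| = 256 days.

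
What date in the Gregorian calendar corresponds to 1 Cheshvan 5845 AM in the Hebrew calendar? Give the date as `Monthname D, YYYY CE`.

Both dates share Julian Day Number 2482529; in the Gregorian calendar that is 30 October 2084 CE.

October 30, 2084 CE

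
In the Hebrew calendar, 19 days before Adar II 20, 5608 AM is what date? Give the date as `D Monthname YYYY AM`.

1 Adar II 5608 AM

The starting date is JDN 2396112; 2396112 − 19 = 2396093.
JDN 2396093 corresponds to 1 Adar II 5608 AM.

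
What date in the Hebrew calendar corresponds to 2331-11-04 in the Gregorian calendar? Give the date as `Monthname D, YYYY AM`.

Cheshvan 3, 6092 AM

Julian Day Number of the source date = 2572747.
Converting JDN 2572747 to the Hebrew calendar gives 3 Cheshvan 6092 AM.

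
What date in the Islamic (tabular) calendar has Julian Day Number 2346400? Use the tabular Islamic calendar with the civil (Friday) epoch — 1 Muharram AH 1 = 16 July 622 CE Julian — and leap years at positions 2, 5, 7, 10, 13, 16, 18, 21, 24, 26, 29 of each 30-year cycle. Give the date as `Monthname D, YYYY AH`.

Muharram 7, 1124 AH

The Gregorian equivalent of JDN 2346400 is 15 February 1712.
In the tabular Islamic calendar that day is Muharram 7, 1124 AH.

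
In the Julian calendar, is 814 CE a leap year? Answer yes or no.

814 mod 4 = 2, so it is a common year in the Julian calendar.

no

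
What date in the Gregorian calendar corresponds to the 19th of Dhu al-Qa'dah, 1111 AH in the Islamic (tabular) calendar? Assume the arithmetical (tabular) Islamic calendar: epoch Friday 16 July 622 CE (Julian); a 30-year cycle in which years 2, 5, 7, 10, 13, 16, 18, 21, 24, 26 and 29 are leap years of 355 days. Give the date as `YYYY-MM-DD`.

Julian Day Number of the source date = 2342100.
Converting JDN 2342100 to the Gregorian calendar gives 8 May 1700 CE.

1700-05-08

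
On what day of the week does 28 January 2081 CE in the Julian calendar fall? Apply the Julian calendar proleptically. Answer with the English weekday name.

Monday

This is JDN 2481171 (10 February 2081 Gregorian).
Since JDN mod 7 = 0 (0 = Monday), the day is Monday.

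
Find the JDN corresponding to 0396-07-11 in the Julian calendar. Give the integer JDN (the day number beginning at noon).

Equivalently 12 July 396 (proleptic Gregorian).
JDN 2299161 is 15 October 1582 CE (Gregorian); the target day is −433272 days from there, so JDN = 1865889.

1865889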